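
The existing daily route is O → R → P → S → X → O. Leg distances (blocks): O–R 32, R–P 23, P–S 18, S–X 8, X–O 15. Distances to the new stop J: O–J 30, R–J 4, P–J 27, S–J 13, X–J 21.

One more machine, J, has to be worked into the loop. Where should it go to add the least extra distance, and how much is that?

Adding 2 blocks by placing J on the O–R leg.

Insertion cost between consecutive stops i–j is d(i,J) + d(J,j) − d(i,j):
  between O and R: 30 + 4 − 32 = 2
  between R and P: 4 + 27 − 23 = 8
  between P and S: 27 + 13 − 18 = 22
  between S and X: 13 + 21 − 8 = 26
  between X and O: 21 + 30 − 15 = 36
Cheapest insertion is between O and R, adding 2.
New total = 96 + 2 = 98.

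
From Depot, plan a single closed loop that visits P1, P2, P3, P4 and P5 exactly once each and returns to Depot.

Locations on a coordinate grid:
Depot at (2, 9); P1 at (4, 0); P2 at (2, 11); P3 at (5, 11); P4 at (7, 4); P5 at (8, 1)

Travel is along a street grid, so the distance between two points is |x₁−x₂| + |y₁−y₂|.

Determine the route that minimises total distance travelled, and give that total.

Depot→P1→P2→P3→P4→P5→Depot: 11+13+3+9+4+14 = 54
Depot→P1→P2→P3→P5→P4→Depot: 11+13+3+13+4+10 = 54
Depot→P1→P2→P4→P3→P5→Depot: 11+13+12+9+13+14 = 72
Depot→P1→P2→P4→P5→P3→Depot: 11+13+12+4+13+5 = 58
Depot→P1→P2→P5→P3→P4→Depot: 11+13+16+13+9+10 = 72
Depot→P1→P2→P5→P4→P3→Depot: 11+13+16+4+9+5 = 58
Depot→P1→P3→P2→P4→P5→Depot: 11+12+3+12+4+14 = 56
Depot→P1→P3→P2→P5→P4→Depot: 11+12+3+16+4+10 = 56
Depot→P1→P3→P4→P2→P5→Depot: 11+12+9+12+16+14 = 74
Depot→P1→P3→P4→P5→P2→Depot: 11+12+9+4+16+2 = 54
Depot→P1→P3→P5→P2→P4→Depot: 11+12+13+16+12+10 = 74
Depot→P1→P3→P5→P4→P2→Depot: 11+12+13+4+12+2 = 54
Depot→P1→P4→P2→P3→P5→Depot: 11+7+12+3+13+14 = 60
Depot→P1→P4→P2→P5→P3→Depot: 11+7+12+16+13+5 = 64
… (46 more)
Depot→P1→P5→P4→P3→P2→Depot: 11+5+4+9+3+2 = 34  ← best
The minimum is 34.
One optimal route: Depot → P1 → P5 → P4 → P3 → P2 → Depot (or its reverse).

34 — the shortest possible round trip.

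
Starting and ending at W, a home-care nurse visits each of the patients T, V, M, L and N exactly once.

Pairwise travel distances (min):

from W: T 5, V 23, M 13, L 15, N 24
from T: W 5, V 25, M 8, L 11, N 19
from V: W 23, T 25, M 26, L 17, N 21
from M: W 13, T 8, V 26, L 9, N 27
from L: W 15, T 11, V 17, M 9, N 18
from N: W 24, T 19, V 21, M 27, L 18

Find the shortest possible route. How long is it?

Minimum total distance: 84 min.

With 5 stops there are 5!/2 = 60 distinct round trips (a route and its reverse cost the same).
W - T - V - M - L - N - W: 5+25+26+9+18+24 = 107
W - T - V - M - N - L - W: 5+25+26+27+18+15 = 116
W - T - V - L - M - N - W: 5+25+17+9+27+24 = 107
W - T - V - L - N - M - W: 5+25+17+18+27+13 = 105
W - T - V - N - M - L - W: 5+25+21+27+9+15 = 102
W - T - V - N - L - M - W: 5+25+21+18+9+13 = 91
W - T - M - V - L - N - W: 5+8+26+17+18+24 = 98
W - T - M - V - N - L - W: 5+8+26+21+18+15 = 93
W - T - M - L - V - N - W: 5+8+9+17+21+24 = 84
W - T - M - L - N - V - W: 5+8+9+18+21+23 = 84
W - T - M - N - V - L - W: 5+8+27+21+17+15 = 93
W - T - M - N - L - V - W: 5+8+27+18+17+23 = 98
W - T - L - V - M - N - W: 5+11+17+26+27+24 = 110
W - T - L - V - N - M - W: 5+11+17+21+27+13 = 94
… (46 more)
The minimum is 84.
One optimal route: W → T → M → L → V → N → W (or its reverse).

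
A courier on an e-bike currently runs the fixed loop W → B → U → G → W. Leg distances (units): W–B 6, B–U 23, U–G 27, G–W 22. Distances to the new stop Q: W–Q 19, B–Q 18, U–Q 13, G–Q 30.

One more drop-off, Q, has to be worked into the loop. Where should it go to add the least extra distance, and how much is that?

Insertion cost between consecutive stops i–j is d(i,Q) + d(Q,j) − d(i,j):
  between W and B: 19 + 18 − 6 = 31
  between B and U: 18 + 13 − 23 = 8
  between U and G: 13 + 30 − 27 = 16
  between G and W: 30 + 19 − 22 = 27
Cheapest insertion is between B and U, adding 8.
New total = 78 + 8 = 86.

Minimum extra distance: 8, inserting Q between B and U.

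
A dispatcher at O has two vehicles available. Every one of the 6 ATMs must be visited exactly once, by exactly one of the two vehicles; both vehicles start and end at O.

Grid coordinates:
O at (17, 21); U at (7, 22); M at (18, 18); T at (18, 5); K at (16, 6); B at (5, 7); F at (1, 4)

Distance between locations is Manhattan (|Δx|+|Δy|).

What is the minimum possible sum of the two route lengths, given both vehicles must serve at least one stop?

Minimum combined distance: 80.

There are 2^5 − 1 = 31 ways to divide the 6 stops into two non-empty groups. For each, the best each vehicle can do is its own shortest tour through its group:
  {U} + {M, T, K, B, F}: 22 + 70 = 92
  {M} + {U, T, K, B, F}: 8 + 72 = 80
  {U, M} + {T, K, B, F}: 30 + 70 = 100
  {T} + {U, M, K, B, F}: 34 + 70 = 104
  {U, T} + {M, K, B, F}: 56 + 68 = 124
  {M, T} + {U, K, B, F}: 34 + 68 = 102
  … (31 splits in total)
Best: vehicle 1 O → M → O = 8; vehicle 2 O → U → B → F → T → K → O = 72; combined 80.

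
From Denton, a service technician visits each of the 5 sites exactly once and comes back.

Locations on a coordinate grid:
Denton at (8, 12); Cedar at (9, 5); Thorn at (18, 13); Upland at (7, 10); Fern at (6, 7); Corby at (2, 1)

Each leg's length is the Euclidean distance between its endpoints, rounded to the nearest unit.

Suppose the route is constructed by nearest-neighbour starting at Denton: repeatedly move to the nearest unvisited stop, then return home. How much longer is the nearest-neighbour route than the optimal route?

The nearest-neighbour route is 5 longer than optimal.

From Denton: Upland=2, Fern=5, Cedar=7, Thorn=10, Corby=13 → choose Upland (2).
From Upland: Fern=3, Cedar=5, Corby=10, Thorn=11 → choose Fern (3).
From Fern: Cedar=4, Corby=7, Thorn=13 → choose Cedar (4).
From Cedar: Corby=8, Thorn=12 → choose Corby (8).
From Corby: Thorn=20 → choose Thorn (20).
NN route Denton → Upland → Fern → Cedar → Corby → Thorn → Denton costs 47.
Optimal: Denton → Thorn → Cedar → Corby → Fern → Upland → Denton costs 42 (by enumerating all 60 distinct tours).
Excess = 47 − 42 = 5.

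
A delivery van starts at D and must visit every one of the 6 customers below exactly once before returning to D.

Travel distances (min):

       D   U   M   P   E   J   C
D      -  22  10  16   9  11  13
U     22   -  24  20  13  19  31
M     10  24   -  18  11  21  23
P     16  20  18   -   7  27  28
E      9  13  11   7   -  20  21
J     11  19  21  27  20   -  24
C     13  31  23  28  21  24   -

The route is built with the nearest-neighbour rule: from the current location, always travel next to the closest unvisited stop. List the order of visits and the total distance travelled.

Total distance 118 min via the nearest-neighbour route D → E → P → M → J → U → C → D.

D → [E:9 / M:10 / J:11 / C:13 / P:16 / U:22] → E (9)
E → [P:7 / M:11 / U:13 / J:20 / C:21] → P (7)
P → [M:18 / U:20 / J:27 / C:28] → M (18)
M → [J:21 / C:23 / U:24] → J (21)
J → [U:19 / C:24] → U (19)
U → [C:31] → C (31)
Return C→D: 13.
Total = 9 + 7 + 18 + 21 + 19 + 31 + 13 = 118.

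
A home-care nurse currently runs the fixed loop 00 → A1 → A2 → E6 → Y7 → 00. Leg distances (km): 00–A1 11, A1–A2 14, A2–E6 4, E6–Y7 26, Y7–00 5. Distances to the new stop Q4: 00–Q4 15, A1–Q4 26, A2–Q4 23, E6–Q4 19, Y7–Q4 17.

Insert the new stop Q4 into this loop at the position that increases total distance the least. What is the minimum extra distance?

Minimum extra distance: 10 km, inserting Q4 between E6 and Y7.

Insertion cost between consecutive stops i–j is d(i,Q4) + d(Q4,j) − d(i,j):
  between 00 and A1: 15 + 26 − 11 = 30
  between A1 and A2: 26 + 23 − 14 = 35
  between A2 and E6: 23 + 19 − 4 = 38
  between E6 and Y7: 19 + 17 − 26 = 10
  between Y7 and 00: 17 + 15 − 5 = 27
Cheapest insertion is between E6 and Y7, adding 10.
New total = 60 + 10 = 70.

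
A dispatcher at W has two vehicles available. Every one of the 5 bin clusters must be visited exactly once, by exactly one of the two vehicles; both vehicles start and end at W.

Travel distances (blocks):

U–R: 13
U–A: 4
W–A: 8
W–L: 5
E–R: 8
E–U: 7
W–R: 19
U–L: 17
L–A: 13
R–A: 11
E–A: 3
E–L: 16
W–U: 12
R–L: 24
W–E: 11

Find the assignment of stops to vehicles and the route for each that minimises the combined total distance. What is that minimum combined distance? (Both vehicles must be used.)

Check every non-empty split of the stops between the two vehicles; for each half take its own optimal tour:
  {E} + {U, R, L, A}: 22 + 54 = 76
  {U} + {E, R, L, A}: 24 + 48 = 72
  {E, U} + {R, L, A}: 30 + 48 = 78
  {R} + {E, U, L, A}: 38 + 40 = 78
  {E, R} + {U, L, A}: 38 + 34 = 72
  {U, R} + {E, L, A}: 44 + 32 = 76
  … (15 splits in total)
  {L} + {E, U, R, A}: 10 + 44 = 54  ← best
Best: vehicle 1 W → L → W = 10; vehicle 2 W → E → R → U → A → W = 44; combined 54.

54 blocks — the smallest possible combined total.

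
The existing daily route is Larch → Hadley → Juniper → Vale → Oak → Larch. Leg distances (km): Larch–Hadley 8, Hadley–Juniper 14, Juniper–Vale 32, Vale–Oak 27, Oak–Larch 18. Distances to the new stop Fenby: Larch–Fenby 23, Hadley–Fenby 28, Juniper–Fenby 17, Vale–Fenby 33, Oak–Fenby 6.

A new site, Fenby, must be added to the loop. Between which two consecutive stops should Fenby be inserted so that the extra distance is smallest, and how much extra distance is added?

Insertion cost between consecutive stops i–j is d(i,Fenby) + d(Fenby,j) − d(i,j):
  between Larch and Hadley: 23 + 28 − 8 = 43
  between Hadley and Juniper: 28 + 17 − 14 = 31
  between Juniper and Vale: 17 + 33 − 32 = 18
  between Vale and Oak: 33 + 6 − 27 = 12
  between Oak and Larch: 6 + 23 − 18 = 11
Cheapest insertion is between Oak and Larch, adding 11.
New total = 99 + 11 = 110.

+11 km — insert Fenby between Oak and Larch.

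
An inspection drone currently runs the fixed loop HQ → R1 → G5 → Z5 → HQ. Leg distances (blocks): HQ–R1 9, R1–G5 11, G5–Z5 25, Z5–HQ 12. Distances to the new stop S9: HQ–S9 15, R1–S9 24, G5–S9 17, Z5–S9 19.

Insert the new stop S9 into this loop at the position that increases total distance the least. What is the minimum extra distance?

Adding 11 blocks by placing S9 on the G5–Z5 leg.

Insertion cost between consecutive stops i–j is d(i,S9) + d(S9,j) − d(i,j):
  between HQ and R1: 15 + 24 − 9 = 30
  between R1 and G5: 24 + 17 − 11 = 30
  between G5 and Z5: 17 + 19 − 25 = 11
  between Z5 and HQ: 19 + 15 − 12 = 22
Cheapest insertion is between G5 and Z5, adding 11.
New total = 57 + 11 = 68.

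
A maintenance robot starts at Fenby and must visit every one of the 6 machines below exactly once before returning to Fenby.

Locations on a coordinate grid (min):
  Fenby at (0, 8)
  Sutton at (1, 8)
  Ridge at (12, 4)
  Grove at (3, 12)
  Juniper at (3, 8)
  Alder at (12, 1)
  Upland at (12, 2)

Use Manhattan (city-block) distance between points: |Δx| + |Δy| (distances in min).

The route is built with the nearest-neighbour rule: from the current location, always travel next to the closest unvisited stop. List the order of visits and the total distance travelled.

Nearest-neighbour total = 46 min; route Fenby → Sutton → Juniper → Grove → Ridge → Upland → Alder → Fenby.

From Fenby: distances to unvisited — Sutton=1, Juniper=3, Grove=7, Ridge=16, Upland=18, Alder=19. Nearest is Sutton (1).
From Sutton: distances to unvisited — Juniper=2, Grove=6, Ridge=15, Upland=17, Alder=18. Nearest is Juniper (2).
From Juniper: distances to unvisited — Grove=4, Ridge=13, Upland=15, Alder=16. Nearest is Grove (4).
From Grove: distances to unvisited — Ridge=17, Upland=19, Alder=20. Nearest is Ridge (17).
From Ridge: distances to unvisited — Upland=2, Alder=3. Nearest is Upland (2).
From Upland: distances to unvisited — Alder=1. Nearest is Alder (1).
Return Alder→Fenby: 19.
Total = 1 + 2 + 4 + 17 + 2 + 1 + 19 = 46.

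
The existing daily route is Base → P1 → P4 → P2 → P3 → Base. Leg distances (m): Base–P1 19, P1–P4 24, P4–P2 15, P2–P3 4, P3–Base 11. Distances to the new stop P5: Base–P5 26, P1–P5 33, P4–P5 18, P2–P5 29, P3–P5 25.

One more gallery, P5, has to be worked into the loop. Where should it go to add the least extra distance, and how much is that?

Insertion cost between consecutive stops i–j is d(i,P5) + d(P5,j) − d(i,j):
  between Base and P1: 26 + 33 − 19 = 40
  between P1 and P4: 33 + 18 − 24 = 27
  between P4 and P2: 18 + 29 − 15 = 32
  between P2 and P3: 29 + 25 − 4 = 50
  between P3 and Base: 25 + 26 − 11 = 40
Cheapest insertion is between P1 and P4, adding 27.
New total = 73 + 27 = 100.

Minimum extra distance: 27 m, inserting P5 between P1 and P4.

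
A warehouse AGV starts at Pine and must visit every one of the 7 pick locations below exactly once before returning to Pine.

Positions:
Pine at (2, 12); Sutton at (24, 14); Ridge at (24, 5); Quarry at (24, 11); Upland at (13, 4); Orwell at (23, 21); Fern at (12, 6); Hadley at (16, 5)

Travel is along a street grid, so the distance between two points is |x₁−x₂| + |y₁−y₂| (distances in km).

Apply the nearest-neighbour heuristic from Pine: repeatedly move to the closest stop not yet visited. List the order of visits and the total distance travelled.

At Pine the remaining stops are Fern 16, Upland 19, Hadley 21, Quarry 23, Sutton 24, Ridge 29, Orwell 30; go to Fern.
At Fern the remaining stops are Upland 3, Hadley 5, Ridge 13, Quarry 17, Sutton 20, Orwell 26; go to Upland.
At Upland the remaining stops are Hadley 4, Ridge 12, Quarry 18, Sutton 21, Orwell 27; go to Hadley.
At Hadley the remaining stops are Ridge 8, Quarry 14, Sutton 17, Orwell 23; go to Ridge.
At Ridge the remaining stops are Quarry 6, Sutton 9, Orwell 17; go to Quarry.
At Quarry the remaining stops are Sutton 3, Orwell 11; go to Sutton.
At Sutton the remaining stops are Orwell 8; go to Orwell.
Return Orwell→Pine: 30.
Total = 16 + 3 + 4 + 8 + 6 + 3 + 8 + 30 = 78.

78 km along Pine → Fern → Upland → Hadley → Ridge → Quarry → Sutton → Orwell → Pine.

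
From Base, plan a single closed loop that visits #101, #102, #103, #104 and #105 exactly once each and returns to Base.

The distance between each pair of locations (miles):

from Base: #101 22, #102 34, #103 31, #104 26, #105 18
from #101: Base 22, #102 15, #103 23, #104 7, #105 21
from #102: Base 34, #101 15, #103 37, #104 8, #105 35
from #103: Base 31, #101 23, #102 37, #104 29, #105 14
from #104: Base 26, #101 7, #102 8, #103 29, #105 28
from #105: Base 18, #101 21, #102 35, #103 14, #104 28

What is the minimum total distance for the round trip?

With 5 stops there are 5!/2 = 60 distinct round trips (a route and its reverse cost the same).
Base-#101-#102-#103-#104-#105-Base: 22+15+37+29+28+18 = 149
Base-#101-#102-#103-#105-#104-Base: 22+15+37+14+28+26 = 142
Base-#101-#102-#104-#103-#105-Base: 22+15+8+29+14+18 = 106
Base-#101-#102-#104-#105-#103-Base: 22+15+8+28+14+31 = 118
Base-#101-#102-#105-#103-#104-Base: 22+15+35+14+29+26 = 141
Base-#101-#102-#105-#104-#103-Base: 22+15+35+28+29+31 = 160
Base-#101-#103-#102-#104-#105-Base: 22+23+37+8+28+18 = 136
Base-#101-#103-#102-#105-#104-Base: 22+23+37+35+28+26 = 171
Base-#101-#103-#104-#102-#105-Base: 22+23+29+8+35+18 = 135
Base-#101-#103-#104-#105-#102-Base: 22+23+29+28+35+34 = 171
Base-#101-#103-#105-#102-#104-Base: 22+23+14+35+8+26 = 128
Base-#101-#103-#105-#104-#102-Base: 22+23+14+28+8+34 = 129
Base-#101-#104-#102-#103-#105-Base: 22+7+8+37+14+18 = 106
Base-#101-#104-#102-#105-#103-Base: 22+7+8+35+14+31 = 117
… (46 more)
Base-#102-#104-#101-#103-#105-Base: 34+8+7+23+14+18 = 104  ← best
The minimum is 104.
One optimal route: Base → #102 → #104 → #101 → #103 → #105 → Base (or its reverse).

Minimum total distance: 104 miles.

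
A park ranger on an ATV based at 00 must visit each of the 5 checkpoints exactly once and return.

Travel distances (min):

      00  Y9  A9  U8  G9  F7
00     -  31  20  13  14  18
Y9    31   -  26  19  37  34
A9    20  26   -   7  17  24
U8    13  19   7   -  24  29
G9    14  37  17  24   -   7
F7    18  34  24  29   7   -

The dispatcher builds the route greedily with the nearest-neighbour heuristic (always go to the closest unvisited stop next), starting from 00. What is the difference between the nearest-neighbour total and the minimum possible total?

From 00: U8=13, G9=14, F7=18, A9=20, Y9=31 → choose U8 (13).
From U8: A9=7, Y9=19, G9=24, F7=29 → choose A9 (7).
From A9: G9=17, F7=24, Y9=26 → choose G9 (17).
From G9: F7=7, Y9=37 → choose F7 (7).
From F7: Y9=34 → choose Y9 (34).
NN route 00 → U8 → A9 → G9 → F7 → Y9 → 00 costs 109.
Optimal: 00 → Y9 → U8 → A9 → G9 → F7 → 00 costs 99 (by enumerating all 60 distinct tours).
Excess = 109 − 99 = 10.

10 min longer than the optimal tour.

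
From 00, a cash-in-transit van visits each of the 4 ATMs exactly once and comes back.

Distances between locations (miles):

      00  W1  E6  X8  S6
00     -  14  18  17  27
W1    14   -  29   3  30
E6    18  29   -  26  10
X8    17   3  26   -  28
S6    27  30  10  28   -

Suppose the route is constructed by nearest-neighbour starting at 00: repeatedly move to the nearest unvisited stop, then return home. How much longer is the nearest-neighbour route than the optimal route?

00: W1=14, X8=17, E6=18, S6=27 ⇒ W1
W1: X8=3, E6=29, S6=30 ⇒ X8
X8: E6=26, S6=28 ⇒ E6
E6: S6=10 ⇒ S6
NN route 00 → W1 → X8 → E6 → S6 → 00 costs 80.
Optimal: 00 → W1 → X8 → S6 → E6 → 00 costs 73 (by enumerating all 12 distinct tours).
Excess = 80 − 73 = 7.

The nearest-neighbour route is 7 miles longer than optimal.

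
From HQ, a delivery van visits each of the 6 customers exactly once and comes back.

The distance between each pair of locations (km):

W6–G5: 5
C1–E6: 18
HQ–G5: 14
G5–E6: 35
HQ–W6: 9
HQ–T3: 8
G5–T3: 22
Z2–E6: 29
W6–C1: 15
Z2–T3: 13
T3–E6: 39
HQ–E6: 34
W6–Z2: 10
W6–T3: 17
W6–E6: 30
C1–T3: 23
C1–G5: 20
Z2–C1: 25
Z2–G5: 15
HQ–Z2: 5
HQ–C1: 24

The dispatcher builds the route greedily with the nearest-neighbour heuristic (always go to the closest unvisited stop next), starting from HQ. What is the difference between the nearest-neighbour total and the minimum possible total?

HQ: Z2=5, T3=8, W6=9, G5=14, C1=24, E6=34 ⇒ Z2
Z2: W6=10, T3=13, G5=15, C1=25, E6=29 ⇒ W6
W6: G5=5, C1=15, T3=17, E6=30 ⇒ G5
G5: C1=20, T3=22, E6=35 ⇒ C1
C1: E6=18, T3=23 ⇒ E6
E6: T3=39 ⇒ T3
NN route HQ → Z2 → W6 → G5 → C1 → E6 → T3 → HQ costs 105.
Optimal: HQ → W6 → G5 → C1 → E6 → Z2 → T3 → HQ costs 102 (by enumerating all 360 distinct tours).
Excess = 105 − 102 = 3.

The nearest-neighbour route is 3 km longer than optimal.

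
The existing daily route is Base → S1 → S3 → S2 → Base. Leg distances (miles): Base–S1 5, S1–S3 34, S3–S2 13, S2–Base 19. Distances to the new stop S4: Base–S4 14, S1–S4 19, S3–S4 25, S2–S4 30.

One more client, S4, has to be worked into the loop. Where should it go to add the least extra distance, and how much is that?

+10 miles — insert S4 between S1 and S3.

Insertion cost between consecutive stops i–j is d(i,S4) + d(S4,j) − d(i,j):
  between Base and S1: 14 + 19 − 5 = 28
  between S1 and S3: 19 + 25 − 34 = 10
  between S3 and S2: 25 + 30 − 13 = 42
  between S2 and Base: 30 + 14 − 19 = 25
Cheapest insertion is between S1 and S3, adding 10.
New total = 71 + 10 = 81.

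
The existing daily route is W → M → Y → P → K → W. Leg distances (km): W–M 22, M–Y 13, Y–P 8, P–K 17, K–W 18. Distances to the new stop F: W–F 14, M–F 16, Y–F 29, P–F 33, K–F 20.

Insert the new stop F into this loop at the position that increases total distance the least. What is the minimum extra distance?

Insertion cost between consecutive stops i–j is d(i,F) + d(F,j) − d(i,j):
  between W and M: 14 + 16 − 22 = 8
  between M and Y: 16 + 29 − 13 = 32
  between Y and P: 29 + 33 − 8 = 54
  between P and K: 33 + 20 − 17 = 36
  between K and W: 20 + 14 − 18 = 16
Cheapest insertion is between W and M, adding 8.
New total = 78 + 8 = 86.

Adding 8 km by placing F on the W–M leg.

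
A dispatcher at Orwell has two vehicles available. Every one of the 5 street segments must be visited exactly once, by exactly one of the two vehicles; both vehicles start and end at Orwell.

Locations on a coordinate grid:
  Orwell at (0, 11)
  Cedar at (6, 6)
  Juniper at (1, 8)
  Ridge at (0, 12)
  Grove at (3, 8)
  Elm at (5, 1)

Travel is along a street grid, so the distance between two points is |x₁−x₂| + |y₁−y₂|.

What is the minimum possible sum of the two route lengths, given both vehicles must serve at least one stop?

34 — the smallest possible combined total.

Try each way of splitting the stops between the two vehicles (each non-empty) and, for each split, find the best tour for each vehicle:
  {Cedar} + {Juniper, Ridge, Grove, Elm}: 22 + 32 = 54
  {Juniper} + {Cedar, Ridge, Grove, Elm}: 8 + 34 = 42
  {Cedar, Juniper} + {Ridge, Grove, Elm}: 22 + 32 = 54
  {Ridge} + {Cedar, Juniper, Grove, Elm}: 2 + 32 = 34
  {Cedar, Ridge} + {Juniper, Grove, Elm}: 24 + 30 = 54
  {Juniper, Ridge} + {Cedar, Grove, Elm}: 10 + 32 = 42
  … (15 splits in total)
Best: vehicle 1 Orwell → Ridge → Orwell = 2; vehicle 2 Orwell → Cedar → Elm → Grove → Juniper → Orwell = 32; combined 34.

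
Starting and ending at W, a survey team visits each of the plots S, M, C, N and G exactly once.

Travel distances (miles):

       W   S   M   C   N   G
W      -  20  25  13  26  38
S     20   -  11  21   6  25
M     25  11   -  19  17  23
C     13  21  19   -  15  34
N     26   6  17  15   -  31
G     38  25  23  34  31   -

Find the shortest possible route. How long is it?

Shortest round trip = 106 miles.

There are 60 distinct closed tours to check (reversals are equivalent).
W - S - M - C - N - G - W: 20+11+19+15+31+38 = 134
W - S - M - C - G - N - W: 20+11+19+34+31+26 = 141
W - S - M - N - C - G - W: 20+11+17+15+34+38 = 135
W - S - M - N - G - C - W: 20+11+17+31+34+13 = 126
W - S - M - G - C - N - W: 20+11+23+34+15+26 = 129
W - S - M - G - N - C - W: 20+11+23+31+15+13 = 113
W - S - C - M - N - G - W: 20+21+19+17+31+38 = 146
W - S - C - M - G - N - W: 20+21+19+23+31+26 = 140
W - S - C - N - M - G - W: 20+21+15+17+23+38 = 134
W - S - C - N - G - M - W: 20+21+15+31+23+25 = 135
W - S - C - G - M - N - W: 20+21+34+23+17+26 = 141
W - S - C - G - N - M - W: 20+21+34+31+17+25 = 148
W - S - N - M - C - G - W: 20+6+17+19+34+38 = 134
W - S - N - M - G - C - W: 20+6+17+23+34+13 = 113
… (46 more)
W - C - N - S - M - G - W: 13+15+6+11+23+38 = 106  ← best
The minimum is 106.
One optimal route: W → C → N → S → M → G → W (or its reverse).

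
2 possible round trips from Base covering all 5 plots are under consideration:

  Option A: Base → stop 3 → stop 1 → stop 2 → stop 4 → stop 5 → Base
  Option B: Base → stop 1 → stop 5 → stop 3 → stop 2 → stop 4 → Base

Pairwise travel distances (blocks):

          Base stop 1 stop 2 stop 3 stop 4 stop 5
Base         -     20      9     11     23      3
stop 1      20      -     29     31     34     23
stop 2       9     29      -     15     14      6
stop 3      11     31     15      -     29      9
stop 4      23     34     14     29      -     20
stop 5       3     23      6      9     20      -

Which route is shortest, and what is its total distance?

Shortest is Option B, total 104 blocks.

Option A: 11 + 31 + 29 + 14 + 20 + 3 = 108
Option B: 20 + 23 + 9 + 15 + 14 + 23 = 104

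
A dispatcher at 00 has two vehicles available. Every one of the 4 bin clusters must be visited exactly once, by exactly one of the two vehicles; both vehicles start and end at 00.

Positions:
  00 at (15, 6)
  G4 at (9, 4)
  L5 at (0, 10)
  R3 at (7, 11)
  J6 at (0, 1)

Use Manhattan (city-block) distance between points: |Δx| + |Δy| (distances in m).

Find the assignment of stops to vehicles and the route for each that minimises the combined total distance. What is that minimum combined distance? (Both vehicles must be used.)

There are 2^3 − 1 = 7 ways to divide the 4 stops into two non-empty groups. For each, the best each vehicle can do is its own shortest tour through its group:
  {G4} + {L5, R3, J6}: 16 + 50 = 66
  {L5} + {G4, R3, J6}: 38 + 50 = 88
  {G4, L5} + {R3, J6}: 42 + 50 = 92
  {R3} + {G4, L5, J6}: 26 + 48 = 74
  {G4, R3} + {L5, J6}: 30 + 48 = 78
  {L5, R3} + {G4, J6}: 40 + 40 = 80
  … (7 splits in total)
Best: vehicle 1 00 → G4 → 00 = 16; vehicle 2 00 → R3 → L5 → J6 → 00 = 50; combined 66.

Minimum combined distance: 66 m.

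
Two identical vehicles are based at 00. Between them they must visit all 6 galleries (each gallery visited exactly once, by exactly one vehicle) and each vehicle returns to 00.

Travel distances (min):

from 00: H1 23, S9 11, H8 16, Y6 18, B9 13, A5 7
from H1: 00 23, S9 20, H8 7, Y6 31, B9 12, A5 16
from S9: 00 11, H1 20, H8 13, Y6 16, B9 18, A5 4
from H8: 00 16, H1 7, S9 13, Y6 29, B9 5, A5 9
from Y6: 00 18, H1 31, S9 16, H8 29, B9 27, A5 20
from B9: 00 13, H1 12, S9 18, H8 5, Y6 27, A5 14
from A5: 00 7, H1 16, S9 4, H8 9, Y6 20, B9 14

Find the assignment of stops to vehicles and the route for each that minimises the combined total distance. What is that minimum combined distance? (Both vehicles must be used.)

92 min — the smallest possible combined total.

Try each way of splitting the stops between the two vehicles (each non-empty) and, for each split, find the best tour for each vehicle:
  {H1} + {S9, H8, Y6, B9, A5}: 46 + 65 = 111
  {S9} + {H1, H8, Y6, B9, A5}: 22 + 79 = 101
  {H1, S9} + {H8, Y6, B9, A5}: 54 + 65 = 119
  {H8} + {H1, S9, Y6, B9, A5}: 32 + 79 = 111
  {H1, H8} + {S9, Y6, B9, A5}: 46 + 65 = 111
  {S9, H8} + {H1, Y6, B9, A5}: 40 + 79 = 119
  … (31 splits in total)
  {Y6} + {H1, S9, H8, B9, A5}: 36 + 56 = 92  ← best
Best: vehicle 1 00 → Y6 → 00 = 36; vehicle 2 00 → S9 → A5 → H1 → H8 → B9 → 00 = 56; combined 92.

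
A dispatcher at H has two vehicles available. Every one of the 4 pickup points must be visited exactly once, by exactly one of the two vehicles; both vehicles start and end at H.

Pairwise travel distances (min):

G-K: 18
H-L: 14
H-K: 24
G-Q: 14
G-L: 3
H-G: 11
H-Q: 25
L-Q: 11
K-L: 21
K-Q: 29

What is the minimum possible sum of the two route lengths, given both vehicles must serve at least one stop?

Try each way of splitting the stops between the two vehicles (each non-empty) and, for each split, find the best tour for each vehicle:
  {G} + {K, L, Q}: 22 + 78 = 100
  {K} + {G, L, Q}: 48 + 50 = 98
  {G, K} + {L, Q}: 53 + 50 = 103
  {L} + {G, K, Q}: 28 + 78 = 106
  {G, L} + {K, Q}: 28 + 78 = 106
  {K, L} + {G, Q}: 59 + 50 = 109
  … (7 splits in total)
Best: vehicle 1 H → K → H = 48; vehicle 2 H → G → L → Q → H = 50; combined 98.

Minimum combined distance: 98 min.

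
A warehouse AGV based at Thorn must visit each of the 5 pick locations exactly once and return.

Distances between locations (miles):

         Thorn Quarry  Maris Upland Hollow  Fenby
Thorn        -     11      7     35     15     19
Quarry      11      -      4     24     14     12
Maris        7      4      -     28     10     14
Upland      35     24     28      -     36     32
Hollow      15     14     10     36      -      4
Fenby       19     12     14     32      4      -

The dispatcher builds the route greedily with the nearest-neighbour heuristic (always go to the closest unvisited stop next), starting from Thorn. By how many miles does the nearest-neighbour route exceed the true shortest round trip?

Thorn: Maris=7, Quarry=11, Hollow=15, Fenby=19, Upland=35 ⇒ Maris
Maris: Quarry=4, Hollow=10, Fenby=14, Upland=28 ⇒ Quarry
Quarry: Fenby=12, Hollow=14, Upland=24 ⇒ Fenby
Fenby: Hollow=4, Upland=32 ⇒ Hollow
Hollow: Upland=36 ⇒ Upland
NN route Thorn → Maris → Quarry → Fenby → Hollow → Upland → Thorn costs 98.
Optimal: Thorn → Maris → Quarry → Upland → Fenby → Hollow → Thorn costs 86 (by enumerating all 60 distinct tours).
Excess = 98 − 86 = 12.

12 miles longer than the optimal tour.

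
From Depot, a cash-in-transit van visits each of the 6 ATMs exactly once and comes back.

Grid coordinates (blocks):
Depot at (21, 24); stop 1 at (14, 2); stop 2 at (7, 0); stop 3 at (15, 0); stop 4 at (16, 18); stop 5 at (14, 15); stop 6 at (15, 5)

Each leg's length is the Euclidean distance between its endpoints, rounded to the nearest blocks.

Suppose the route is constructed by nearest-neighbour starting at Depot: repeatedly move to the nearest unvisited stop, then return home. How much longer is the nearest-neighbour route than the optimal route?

From Depot: stop 4=8, stop 5=11, stop 6=20, stop 1=23, stop 3=25, stop 2=28 → choose stop 4 (8).
From stop 4: stop 5=4, stop 6=13, stop 1=16, stop 3=18, stop 2=20 → choose stop 5 (4).
From stop 5: stop 6=10, stop 1=13, stop 3=15, stop 2=17 → choose stop 6 (10).
From stop 6: stop 1=3, stop 3=5, stop 2=9 → choose stop 1 (3).
From stop 1: stop 3=2, stop 2=7 → choose stop 3 (2).
From stop 3: stop 2=8 → choose stop 2 (8).
NN route Depot → stop 4 → stop 5 → stop 6 → stop 1 → stop 3 → stop 2 → Depot costs 63.
Optimal: Depot → stop 4 → stop 2 → stop 3 → stop 1 → stop 6 → stop 5 → Depot costs 62 (by enumerating all 360 distinct tours).
Excess = 63 − 62 = 1.

1 blocks longer than the optimal tour.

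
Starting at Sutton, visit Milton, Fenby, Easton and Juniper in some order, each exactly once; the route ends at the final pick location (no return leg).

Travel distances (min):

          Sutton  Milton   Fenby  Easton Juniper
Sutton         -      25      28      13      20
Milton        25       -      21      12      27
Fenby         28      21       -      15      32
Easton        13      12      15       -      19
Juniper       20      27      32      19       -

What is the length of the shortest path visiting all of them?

Minimum one-way distance = 72 min.

There are 4! = 24 possible orderings.
Sutton→Milton→Fenby→Easton→Juniper: 25+21+15+19 = 80
Sutton→Milton→Fenby→Juniper→Easton: 25+21+32+19 = 97
Sutton→Milton→Easton→Fenby→Juniper: 25+12+15+32 = 84
Sutton→Milton→Easton→Juniper→Fenby: 25+12+19+32 = 88
Sutton→Milton→Juniper→Fenby→Easton: 25+27+32+15 = 99
Sutton→Milton→Juniper→Easton→Fenby: 25+27+19+15 = 86
Sutton→Fenby→Milton→Easton→Juniper: 28+21+12+19 = 80
Sutton→Fenby→Milton→Juniper→Easton: 28+21+27+19 = 95
Sutton→Fenby→Easton→Milton→Juniper: 28+15+12+27 = 82
Sutton→Fenby→Easton→Juniper→Milton: 28+15+19+27 = 89
Sutton→Fenby→Juniper→Milton→Easton: 28+32+27+12 = 99
Sutton→Fenby→Juniper→Easton→Milton: 28+32+19+12 = 91
Sutton→Easton→Milton→Fenby→Juniper: 13+12+21+32 = 78
Sutton→Easton→Milton→Juniper→Fenby: 13+12+27+32 = 84
… (10 more)
Sutton→Juniper→Easton→Milton→Fenby: 20+19+12+21 = 72  ← best
The minimum is 72.
One shortest path: Sutton → Juniper → Easton → Milton → Fenby.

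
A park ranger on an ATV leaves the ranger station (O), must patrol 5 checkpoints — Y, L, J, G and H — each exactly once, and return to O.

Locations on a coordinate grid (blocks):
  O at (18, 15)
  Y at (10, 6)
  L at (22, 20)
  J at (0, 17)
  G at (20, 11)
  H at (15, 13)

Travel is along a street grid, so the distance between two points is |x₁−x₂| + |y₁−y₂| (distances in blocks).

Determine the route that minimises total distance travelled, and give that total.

80 blocks — the shortest possible round trip.

There are 60 distinct closed tours to check (reversals are equivalent).
O-Y-L-J-G-H-O: 17+26+25+26+7+5 = 106
O-Y-L-J-H-G-O: 17+26+25+19+7+6 = 100
O-Y-L-G-J-H-O: 17+26+11+26+19+5 = 104
O-Y-L-G-H-J-O: 17+26+11+7+19+20 = 100
O-Y-L-H-J-G-O: 17+26+14+19+26+6 = 108
O-Y-L-H-G-J-O: 17+26+14+7+26+20 = 110
O-Y-J-L-G-H-O: 17+21+25+11+7+5 = 86
O-Y-J-L-H-G-O: 17+21+25+14+7+6 = 90
O-Y-J-G-L-H-O: 17+21+26+11+14+5 = 94
O-Y-J-G-H-L-O: 17+21+26+7+14+9 = 94
O-Y-J-H-L-G-O: 17+21+19+14+11+6 = 88
O-Y-J-H-G-L-O: 17+21+19+7+11+9 = 84
O-Y-G-L-J-H-O: 17+15+11+25+19+5 = 92
O-Y-G-L-H-J-O: 17+15+11+14+19+20 = 96
… (46 more)
O-L-J-Y-H-G-O: 9+25+21+12+7+6 = 80  ← best
The minimum is 80.
One optimal route: O → L → J → Y → H → G → O (or its reverse).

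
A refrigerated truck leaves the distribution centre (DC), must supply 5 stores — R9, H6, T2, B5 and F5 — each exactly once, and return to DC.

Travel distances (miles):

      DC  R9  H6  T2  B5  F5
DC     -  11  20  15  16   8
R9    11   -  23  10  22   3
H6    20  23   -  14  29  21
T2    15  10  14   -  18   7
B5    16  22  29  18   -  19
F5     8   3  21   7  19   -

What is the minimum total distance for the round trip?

With 5 stops there are 5!/2 = 60 distinct round trips (a route and its reverse cost the same).
DC - R9 - H6 - T2 - B5 - F5 - DC: 11+23+14+18+19+8 = 93
DC - R9 - H6 - T2 - F5 - B5 - DC: 11+23+14+7+19+16 = 90
DC - R9 - H6 - B5 - T2 - F5 - DC: 11+23+29+18+7+8 = 96
DC - R9 - H6 - B5 - F5 - T2 - DC: 11+23+29+19+7+15 = 104
DC - R9 - H6 - F5 - T2 - B5 - DC: 11+23+21+7+18+16 = 96
DC - R9 - H6 - F5 - B5 - T2 - DC: 11+23+21+19+18+15 = 107
DC - R9 - T2 - H6 - B5 - F5 - DC: 11+10+14+29+19+8 = 91
DC - R9 - T2 - H6 - F5 - B5 - DC: 11+10+14+21+19+16 = 91
DC - R9 - T2 - B5 - H6 - F5 - DC: 11+10+18+29+21+8 = 97
DC - R9 - T2 - B5 - F5 - H6 - DC: 11+10+18+19+21+20 = 99
DC - R9 - T2 - F5 - H6 - B5 - DC: 11+10+7+21+29+16 = 94
DC - R9 - T2 - F5 - B5 - H6 - DC: 11+10+7+19+29+20 = 96
DC - R9 - B5 - H6 - T2 - F5 - DC: 11+22+29+14+7+8 = 91
DC - R9 - B5 - H6 - F5 - T2 - DC: 11+22+29+21+7+15 = 105
… (46 more)
DC - R9 - F5 - T2 - H6 - B5 - DC: 11+3+7+14+29+16 = 80  ← best
The minimum is 80.
One optimal route: DC → R9 → F5 → T2 → H6 → B5 → DC (or its reverse).

Shortest round trip = 80 miles.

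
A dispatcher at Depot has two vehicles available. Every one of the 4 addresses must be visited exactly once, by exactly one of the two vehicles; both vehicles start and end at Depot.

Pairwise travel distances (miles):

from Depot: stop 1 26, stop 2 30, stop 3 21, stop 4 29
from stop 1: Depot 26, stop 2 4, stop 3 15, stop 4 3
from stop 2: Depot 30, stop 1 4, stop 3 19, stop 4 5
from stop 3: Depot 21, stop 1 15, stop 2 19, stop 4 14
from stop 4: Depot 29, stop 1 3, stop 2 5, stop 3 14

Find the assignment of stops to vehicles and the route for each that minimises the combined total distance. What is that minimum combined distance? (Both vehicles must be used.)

Minimum combined distance: 106 miles.

Check every non-empty split of the stops between the two vehicles; for each half take its own optimal tour:
  {stop 1} + {stop 2, stop 3, stop 4}: 52 + 70 = 122
  {stop 2} + {stop 1, stop 3, stop 4}: 60 + 64 = 124
  {stop 1, stop 2} + {stop 3, stop 4}: 60 + 64 = 124
  {stop 3} + {stop 1, stop 2, stop 4}: 42 + 64 = 106
  {stop 1, stop 3} + {stop 2, stop 4}: 62 + 64 = 126
  {stop 2, stop 3} + {stop 1, stop 4}: 70 + 58 = 128
  … (7 splits in total)
Best: vehicle 1 Depot → stop 3 → Depot = 42; vehicle 2 Depot → stop 1 → stop 2 → stop 4 → Depot = 64; combined 106.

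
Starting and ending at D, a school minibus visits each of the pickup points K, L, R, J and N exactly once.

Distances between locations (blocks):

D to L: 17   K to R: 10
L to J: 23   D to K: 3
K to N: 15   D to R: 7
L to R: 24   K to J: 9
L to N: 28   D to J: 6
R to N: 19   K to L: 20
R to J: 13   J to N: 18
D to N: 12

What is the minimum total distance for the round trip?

With 5 stops there are 5!/2 = 60 distinct round trips (a route and its reverse cost the same).
D-K-L-R-J-N-D: 3+20+24+13+18+12 = 90
D-K-L-R-N-J-D: 3+20+24+19+18+6 = 90
D-K-L-J-R-N-D: 3+20+23+13+19+12 = 90
D-K-L-J-N-R-D: 3+20+23+18+19+7 = 90
D-K-L-N-R-J-D: 3+20+28+19+13+6 = 89
D-K-L-N-J-R-D: 3+20+28+18+13+7 = 89
D-K-R-L-J-N-D: 3+10+24+23+18+12 = 90
D-K-R-L-N-J-D: 3+10+24+28+18+6 = 89
D-K-R-J-L-N-D: 3+10+13+23+28+12 = 89
D-K-R-J-N-L-D: 3+10+13+18+28+17 = 89
D-K-R-N-L-J-D: 3+10+19+28+23+6 = 89
D-K-R-N-J-L-D: 3+10+19+18+23+17 = 90
D-K-J-L-R-N-D: 3+9+23+24+19+12 = 90
D-K-J-L-N-R-D: 3+9+23+28+19+7 = 89
… (46 more)
The minimum is 89.
One optimal route: D → K → L → N → R → J → D (or its reverse).

89 blocks — the shortest possible round trip.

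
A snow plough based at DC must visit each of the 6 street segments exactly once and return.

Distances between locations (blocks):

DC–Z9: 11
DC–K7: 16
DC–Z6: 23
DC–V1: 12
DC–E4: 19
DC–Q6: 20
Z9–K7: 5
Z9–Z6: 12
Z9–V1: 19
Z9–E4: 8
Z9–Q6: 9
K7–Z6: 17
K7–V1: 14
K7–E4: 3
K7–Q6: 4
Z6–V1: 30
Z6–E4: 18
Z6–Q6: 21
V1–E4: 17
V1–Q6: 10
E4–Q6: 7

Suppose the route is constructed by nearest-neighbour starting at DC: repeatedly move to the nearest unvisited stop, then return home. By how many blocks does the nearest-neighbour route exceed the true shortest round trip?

From DC: Z9=11, V1=12, K7=16, E4=19, Q6=20, Z6=23 → choose Z9 (11).
From Z9: K7=5, E4=8, Q6=9, Z6=12, V1=19 → choose K7 (5).
From K7: E4=3, Q6=4, V1=14, Z6=17 → choose E4 (3).
From E4: Q6=7, V1=17, Z6=18 → choose Q6 (7).
From Q6: V1=10, Z6=21 → choose V1 (10).
From V1: Z6=30 → choose Z6 (30).
NN route DC → Z9 → K7 → E4 → Q6 → V1 → Z6 → DC costs 89.
Optimal: DC → Z9 → Z6 → E4 → K7 → Q6 → V1 → DC costs 70 (by enumerating all 360 distinct tours).
Excess = 89 − 70 = 19.

19 blocks longer than the optimal tour.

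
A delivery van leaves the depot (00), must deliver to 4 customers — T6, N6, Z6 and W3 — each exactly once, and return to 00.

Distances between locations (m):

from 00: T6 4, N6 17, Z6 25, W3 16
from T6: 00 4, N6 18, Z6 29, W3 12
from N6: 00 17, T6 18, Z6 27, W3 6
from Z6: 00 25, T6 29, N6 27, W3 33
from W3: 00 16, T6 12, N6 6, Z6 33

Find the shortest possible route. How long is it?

Minimum total distance: 74 m.

00-T6-N6-Z6-W3-00: 4+18+27+33+16 = 98
00-T6-N6-W3-Z6-00: 4+18+6+33+25 = 86
00-T6-Z6-N6-W3-00: 4+29+27+6+16 = 82
00-T6-Z6-W3-N6-00: 4+29+33+6+17 = 89
00-T6-W3-N6-Z6-00: 4+12+6+27+25 = 74
00-T6-W3-Z6-N6-00: 4+12+33+27+17 = 93
00-N6-T6-Z6-W3-00: 17+18+29+33+16 = 113
00-N6-T6-W3-Z6-00: 17+18+12+33+25 = 105
00-N6-Z6-T6-W3-00: 17+27+29+12+16 = 101
00-N6-W3-T6-Z6-00: 17+6+12+29+25 = 89
00-Z6-T6-N6-W3-00: 25+29+18+6+16 = 94
00-Z6-N6-T6-W3-00: 25+27+18+12+16 = 98
The minimum is 74.
One optimal route: 00 → T6 → W3 → N6 → Z6 → 00 (or its reverse).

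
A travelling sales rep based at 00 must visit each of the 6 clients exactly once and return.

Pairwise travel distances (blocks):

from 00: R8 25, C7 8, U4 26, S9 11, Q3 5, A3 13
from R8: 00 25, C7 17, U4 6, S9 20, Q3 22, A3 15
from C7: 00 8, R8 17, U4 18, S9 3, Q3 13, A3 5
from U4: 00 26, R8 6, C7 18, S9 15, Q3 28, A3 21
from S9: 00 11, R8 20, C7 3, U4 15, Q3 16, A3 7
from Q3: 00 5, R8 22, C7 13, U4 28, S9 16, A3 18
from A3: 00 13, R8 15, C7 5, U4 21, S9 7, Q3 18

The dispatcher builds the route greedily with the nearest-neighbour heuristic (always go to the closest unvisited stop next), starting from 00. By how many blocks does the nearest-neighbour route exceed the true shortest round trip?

00: Q3=5, C7=8, S9=11, A3=13, R8=25, U4=26 ⇒ Q3
Q3: C7=13, S9=16, A3=18, R8=22, U4=28 ⇒ C7
C7: S9=3, A3=5, R8=17, U4=18 ⇒ S9
S9: A3=7, U4=15, R8=20 ⇒ A3
A3: R8=15, U4=21 ⇒ R8
R8: U4=6 ⇒ U4
NN route 00 → Q3 → C7 → S9 → A3 → R8 → U4 → 00 costs 75.
Optimal: 00 → C7 → A3 → S9 → U4 → R8 → Q3 → 00 costs 68 (by enumerating all 360 distinct tours).
Excess = 75 − 68 = 7.

The nearest-neighbour route is 7 blocks longer than optimal.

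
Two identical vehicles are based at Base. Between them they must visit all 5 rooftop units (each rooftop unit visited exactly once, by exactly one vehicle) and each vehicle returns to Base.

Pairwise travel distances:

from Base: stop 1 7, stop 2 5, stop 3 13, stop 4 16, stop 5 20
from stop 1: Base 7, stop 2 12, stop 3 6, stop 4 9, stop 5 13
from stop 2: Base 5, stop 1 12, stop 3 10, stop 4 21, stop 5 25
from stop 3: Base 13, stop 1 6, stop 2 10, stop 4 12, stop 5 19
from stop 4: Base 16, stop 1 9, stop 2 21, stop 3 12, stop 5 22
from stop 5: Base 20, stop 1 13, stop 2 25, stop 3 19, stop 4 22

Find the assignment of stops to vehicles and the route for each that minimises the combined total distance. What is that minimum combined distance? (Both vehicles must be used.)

Minimum combined distance: 77.

Check every non-empty split of the stops between the two vehicles; for each half take its own optimal tour:
  {stop 1} + {stop 2, stop 3, stop 4, stop 5}: 14 + 69 = 83
  {stop 2} + {stop 1, stop 3, stop 4, stop 5}: 10 + 67 = 77
  {stop 1, stop 2} + {stop 3, stop 4, stop 5}: 24 + 67 = 91
  {stop 3} + {stop 1, stop 2, stop 4, stop 5}: 26 + 68 = 94
  {stop 1, stop 3} + {stop 2, stop 4, stop 5}: 26 + 68 = 94
  {stop 2, stop 3} + {stop 1, stop 4, stop 5}: 28 + 58 = 86
  … (15 splits in total)
Best: vehicle 1 Base → stop 2 → Base = 10; vehicle 2 Base → stop 1 → stop 3 → stop 4 → stop 5 → Base = 67; combined 77.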